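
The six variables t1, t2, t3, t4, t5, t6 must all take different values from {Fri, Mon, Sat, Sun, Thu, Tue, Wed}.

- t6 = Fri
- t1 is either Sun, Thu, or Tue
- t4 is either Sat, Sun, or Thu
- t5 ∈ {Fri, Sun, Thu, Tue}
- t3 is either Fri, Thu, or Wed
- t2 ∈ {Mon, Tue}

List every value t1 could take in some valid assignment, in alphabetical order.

t6's domain is down to {Fri}, so t6 = Fri. Eliminate Fri elsewhere: t3, t5.
No further eliminations apply; t1 can still be any of Sun, Thu, Tue.

Sun, Thu, Tue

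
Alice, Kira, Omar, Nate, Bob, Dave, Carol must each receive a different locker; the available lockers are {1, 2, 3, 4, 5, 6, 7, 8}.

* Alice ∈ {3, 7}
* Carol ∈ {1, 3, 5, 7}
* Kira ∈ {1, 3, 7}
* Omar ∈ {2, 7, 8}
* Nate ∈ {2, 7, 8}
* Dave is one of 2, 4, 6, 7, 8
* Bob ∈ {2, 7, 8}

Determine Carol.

5

Omar, Nate, Bob share exactly the 3 values {2, 7, 8}; by pigeonhole those values go to them, so strike 2, 7, 8 from Alice, Kira, Dave, Carol.
Alice must be 3 (only option left). So Kira, Carol can't be 3.
Kira must be 1 (only option left). Strike 1 from Carol.
So Carol = 5.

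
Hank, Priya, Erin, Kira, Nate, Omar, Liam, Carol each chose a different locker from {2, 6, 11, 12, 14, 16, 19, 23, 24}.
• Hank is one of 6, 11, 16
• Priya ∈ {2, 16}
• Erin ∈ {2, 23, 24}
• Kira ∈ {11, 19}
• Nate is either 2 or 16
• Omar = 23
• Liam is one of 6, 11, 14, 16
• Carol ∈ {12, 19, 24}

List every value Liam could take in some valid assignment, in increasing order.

6, 11, 14

Omar's domain is down to {23}, so Omar = 23. Eliminate 23 elsewhere: Erin.
The 2 variables Priya and Nate are confined to {2, 16}, which locks those values in; drop them from Hank, Erin, Liam.
Erin must be 24 (only option left). Eliminate 24 elsewhere: Carol.
No further eliminations apply; Liam can still be any of 6, 11, 14.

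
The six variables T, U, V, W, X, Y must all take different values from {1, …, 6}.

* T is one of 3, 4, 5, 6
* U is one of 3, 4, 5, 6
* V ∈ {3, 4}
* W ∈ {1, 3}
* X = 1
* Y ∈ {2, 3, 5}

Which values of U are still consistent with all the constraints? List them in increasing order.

X's domain is down to {1}, so X = 1. Eliminate 1 elsewhere: W.
That leaves W = 3. So T, U, V, Y can't be 3.
That leaves V = 4. Eliminate 4 elsewhere: T, U.
Among the 3 still-open variables, 2 fits only Y (and all 3 values in {2, 5, 6} must be used), so Y = 2.
No further eliminations apply; U can still be any of 5, 6.

5, 6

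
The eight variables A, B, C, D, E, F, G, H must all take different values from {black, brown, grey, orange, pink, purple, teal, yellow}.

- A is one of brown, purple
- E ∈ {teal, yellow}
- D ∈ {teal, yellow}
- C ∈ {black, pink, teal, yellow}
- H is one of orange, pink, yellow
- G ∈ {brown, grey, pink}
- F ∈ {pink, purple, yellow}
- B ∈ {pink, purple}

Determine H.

orange

The 8 variables together cover exactly {black, brown, grey, orange, pink, purple, teal, yellow} — 8 values for 8 variables — and black appears only in C's list, so C = black.
The 7 still-open variables draw from only 7 values {brown, grey, orange, pink, purple, teal, yellow}, so each is used; only G can be grey, hence G = grey.
Among the 6 still-open variables, brown fits only A (and all 6 values in {brown, orange, pink, purple, teal, yellow} must be used), so A = brown.
The 5 still-open variables together cover exactly {orange, pink, purple, teal, yellow} — 5 values for 5 variables — and orange appears only in H's list, so H = orange.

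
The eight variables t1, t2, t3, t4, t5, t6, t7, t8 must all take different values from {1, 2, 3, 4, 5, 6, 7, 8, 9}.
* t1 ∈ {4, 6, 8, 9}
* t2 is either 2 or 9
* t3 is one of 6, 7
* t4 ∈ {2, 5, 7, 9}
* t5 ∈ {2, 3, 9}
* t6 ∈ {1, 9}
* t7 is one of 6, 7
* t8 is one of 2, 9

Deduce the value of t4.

t2 and t8 share exactly the 2 values {2, 9}; by pigeonhole those values go to them, so strike 2, 9 from t1, t4, t5, t6.
t5 must be 3 (only option left).
That leaves t6 = 1.
The 2 variables t3 and t7 are confined to {6, 7}, which locks those values in; drop them from t1, t4.
So t4 = 5.

5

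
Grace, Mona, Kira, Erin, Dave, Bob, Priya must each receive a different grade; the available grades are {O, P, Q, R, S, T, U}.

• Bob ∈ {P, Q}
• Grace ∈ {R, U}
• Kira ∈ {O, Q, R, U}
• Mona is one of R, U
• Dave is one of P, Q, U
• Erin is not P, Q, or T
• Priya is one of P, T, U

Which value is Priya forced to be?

T

Among the 7 variables, S fits only Erin (and all 7 values in {O, P, Q, R, S, T, U} must be used), so Erin = S.
The 6 still-open variables draw from only 6 values {O, P, Q, R, T, U}, so each is used; only Kira can be O, hence Kira = O.
The 5 still-open variables draw from only 5 values {P, Q, R, T, U}, so each is used; only Priya can be T, hence Priya = T.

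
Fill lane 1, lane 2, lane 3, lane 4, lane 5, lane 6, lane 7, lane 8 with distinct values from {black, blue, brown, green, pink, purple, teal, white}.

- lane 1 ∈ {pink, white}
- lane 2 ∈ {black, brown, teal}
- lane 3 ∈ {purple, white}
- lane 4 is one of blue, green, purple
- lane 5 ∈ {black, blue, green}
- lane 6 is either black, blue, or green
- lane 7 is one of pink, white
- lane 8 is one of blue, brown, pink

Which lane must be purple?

lane 3

The 8 variables together cover exactly {black, blue, brown, green, pink, purple, teal, white} — 8 values for 8 variables — and teal appears only in lane 2's list, so lane 2 = teal.
The 7 still-open variables together cover exactly {black, blue, brown, green, pink, purple, white} — 7 values for 7 variables — and brown appears only in lane 8's list, so lane 8 = brown.
lane 1 and lane 7 share exactly the 2 values {pink, white}; by pigeonhole those values go to them, so strike pink, white from lane 3.
So purple goes to lane 3.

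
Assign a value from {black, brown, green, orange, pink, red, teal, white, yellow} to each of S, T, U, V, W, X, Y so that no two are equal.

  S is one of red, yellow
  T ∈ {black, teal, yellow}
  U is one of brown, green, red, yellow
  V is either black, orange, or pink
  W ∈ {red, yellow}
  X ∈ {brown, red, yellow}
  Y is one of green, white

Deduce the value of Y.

S and W share exactly the 2 values {red, yellow}; by pigeonhole those values go to them, so strike red, yellow from T, U, X.
That leaves X = brown. Strike brown from U.
That leaves U = green. Eliminate green elsewhere: Y.
So Y = white.

white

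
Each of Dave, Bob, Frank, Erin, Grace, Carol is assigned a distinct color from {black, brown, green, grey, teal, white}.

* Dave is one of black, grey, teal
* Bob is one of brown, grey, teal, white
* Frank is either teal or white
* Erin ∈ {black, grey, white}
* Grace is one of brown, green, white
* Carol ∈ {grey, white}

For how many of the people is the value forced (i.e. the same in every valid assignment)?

2

The 6 variables together cover exactly {black, brown, green, grey, teal, white} — 6 values for 6 variables — and green appears only in Grace's list, so Grace = green.
The 5 still-open variables together cover exactly {black, brown, grey, teal, white} — 5 values for 5 variables — and brown appears only in Bob's list, so Bob = brown.
Determined: Bob=brown, Grace=green. The other people each still have more than one consistent value. That makes 2.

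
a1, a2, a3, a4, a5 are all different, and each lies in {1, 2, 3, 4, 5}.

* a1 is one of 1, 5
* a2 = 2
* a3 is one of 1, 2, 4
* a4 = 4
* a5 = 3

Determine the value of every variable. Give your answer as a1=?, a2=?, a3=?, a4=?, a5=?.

a1=5, a2=2, a3=1, a4=4, a5=3

a2 has just one choice, so a2 = 2. So a3 can't be 2.
That leaves a4 = 4. So a3 can't be 4.
a5's domain is down to {3}, so a5 = 3.
a3 has just one choice, so a3 = 1. Strike 1 from a1.
a1 must be 5 (only option left).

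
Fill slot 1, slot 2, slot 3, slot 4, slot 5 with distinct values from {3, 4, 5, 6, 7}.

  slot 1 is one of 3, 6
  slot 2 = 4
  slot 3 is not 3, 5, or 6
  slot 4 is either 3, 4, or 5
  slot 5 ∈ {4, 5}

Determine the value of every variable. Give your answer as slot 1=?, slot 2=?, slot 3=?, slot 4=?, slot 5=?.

slot 2 has just one choice, so slot 2 = 4. Strike 4 from slot 3, slot 4, slot 5.
slot 3 must be 7 (only option left).
slot 5 must be 5 (only option left). So slot 4 can't be 5.
slot 4's domain is down to {3}, so slot 4 = 3. So slot 1 can't be 3.
slot 1 has just one choice, so slot 1 = 6.

slot 1=6, slot 2=4, slot 3=7, slot 4=3, slot 5=5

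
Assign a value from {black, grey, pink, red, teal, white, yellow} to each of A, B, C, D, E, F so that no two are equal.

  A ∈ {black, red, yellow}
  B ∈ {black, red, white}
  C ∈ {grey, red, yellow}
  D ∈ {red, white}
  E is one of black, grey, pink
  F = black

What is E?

F must be black (only option left). So A, B, E can't be black.
The 5 still-open variables draw from only 5 values {grey, pink, red, white, yellow}, so each is used; only E can be pink, hence E = pink.

pink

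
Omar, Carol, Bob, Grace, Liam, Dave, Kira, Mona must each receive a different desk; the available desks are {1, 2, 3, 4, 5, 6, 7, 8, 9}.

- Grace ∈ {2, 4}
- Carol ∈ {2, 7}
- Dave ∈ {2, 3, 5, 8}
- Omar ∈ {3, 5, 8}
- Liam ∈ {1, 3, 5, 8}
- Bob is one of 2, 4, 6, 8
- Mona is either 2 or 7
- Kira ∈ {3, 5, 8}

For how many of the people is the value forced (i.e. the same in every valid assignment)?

3

The 8 variables together cover exactly {1, 2, 3, 4, 5, 6, 7, 8} — 8 values for 8 variables — and 1 appears only in Liam's list, so Liam = 1.
The 7 still-open variables draw from only 7 values {2, 3, 4, 5, 6, 7, 8}, so each is used; only Bob can be 6, hence Bob = 6.
The 6 still-open variables together cover exactly {2, 3, 4, 5, 7, 8} — 6 values for 6 variables — and 4 appears only in Grace's list, so Grace = 4.
Carol and Mona share exactly the 2 values {2, 7}; by pigeonhole those values go to them, so strike 2, 7 from Dave.
Determined: Bob=6, Grace=4, Liam=1. The other people each still have more than one consistent value. That makes 3.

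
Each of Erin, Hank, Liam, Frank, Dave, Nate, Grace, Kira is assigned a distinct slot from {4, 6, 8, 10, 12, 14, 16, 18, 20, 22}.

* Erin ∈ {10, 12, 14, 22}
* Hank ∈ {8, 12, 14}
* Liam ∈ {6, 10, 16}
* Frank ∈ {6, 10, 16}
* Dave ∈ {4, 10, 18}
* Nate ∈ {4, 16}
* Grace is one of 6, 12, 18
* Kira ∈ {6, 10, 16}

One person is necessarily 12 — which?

Liam, Frank, Kira between them cover only {6, 10, 16} — a naked triple. Remove those values from Erin, Dave, Nate, Grace.
That leaves Nate = 4. Strike 4 from Dave.
Dave has just one choice, so Dave = 18. So Grace can't be 18.
So 12 goes to Grace.

Grace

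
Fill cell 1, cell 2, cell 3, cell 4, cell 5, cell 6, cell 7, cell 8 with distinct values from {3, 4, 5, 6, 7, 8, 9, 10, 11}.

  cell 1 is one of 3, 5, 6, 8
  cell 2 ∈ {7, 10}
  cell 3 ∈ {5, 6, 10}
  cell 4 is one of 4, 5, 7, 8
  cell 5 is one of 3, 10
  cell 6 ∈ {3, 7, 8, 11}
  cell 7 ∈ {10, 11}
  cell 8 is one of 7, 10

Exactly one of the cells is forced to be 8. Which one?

cell 6

The 8 variables together cover exactly {3, 4, 5, 6, 7, 8, 10, 11} — 8 values for 8 variables — and 4 appears only in cell 4's list, so cell 4 = 4.
cell 2 and cell 8 share exactly the 2 values {7, 10}; by pigeonhole those values go to them, so strike 7, 10 from cell 3, cell 5, cell 6, cell 7.
cell 5 has just one choice, so cell 5 = 3. So cell 1, cell 6 can't be 3.
cell 7's domain is down to {11}, so cell 7 = 11. Eliminate 11 elsewhere: cell 6.
So 8 goes to cell 6.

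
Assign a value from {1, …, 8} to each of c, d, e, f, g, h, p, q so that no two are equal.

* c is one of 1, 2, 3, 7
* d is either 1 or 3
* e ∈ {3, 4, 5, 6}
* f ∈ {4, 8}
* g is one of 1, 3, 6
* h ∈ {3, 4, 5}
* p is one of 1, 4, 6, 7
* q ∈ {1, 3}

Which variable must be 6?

The 8 variables draw from only 8 values {1, 2, 3, 4, 5, 6, 7, 8}, so each is used; only c can be 2, hence c = 2.
The 7 still-open variables draw from only 7 values {1, 3, 4, 5, 6, 7, 8}, so each is used; only p can be 7, hence p = 7.
The 6 still-open variables together cover exactly {1, 3, 4, 5, 6, 8} — 6 values for 6 variables — and 8 appears only in f's list, so f = 8.
d and q share exactly the 2 values {1, 3}; by pigeonhole those values go to them, so strike 1, 3 from e, g, h.
So 6 goes to g.

g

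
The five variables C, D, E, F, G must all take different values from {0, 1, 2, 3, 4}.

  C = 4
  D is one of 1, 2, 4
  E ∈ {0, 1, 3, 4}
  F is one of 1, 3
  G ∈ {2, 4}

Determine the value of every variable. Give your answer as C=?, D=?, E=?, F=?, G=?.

C=4, D=1, E=0, F=3, G=2

C has just one choice, so C = 4. Remove 4 from D, E, G.
G's domain is down to {2}, so G = 2. So D can't be 2.
D has just one choice, so D = 1. Remove 1 from E, F.
That leaves F = 3. So E can't be 3.
E's domain is down to {0}, so E = 0.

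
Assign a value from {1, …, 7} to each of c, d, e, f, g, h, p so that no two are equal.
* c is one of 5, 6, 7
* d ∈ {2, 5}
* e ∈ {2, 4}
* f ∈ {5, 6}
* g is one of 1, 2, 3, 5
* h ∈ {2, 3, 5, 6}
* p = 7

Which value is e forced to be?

p's domain is down to {7}, so p = 7. Eliminate 7 elsewhere: c.
The 6 still-open variables together cover exactly {1, 2, 3, 4, 5, 6} — 6 values for 6 variables — and 1 appears only in g's list, so g = 1.
The 5 still-open variables draw from only 5 values {2, 3, 4, 5, 6}, so each is used; only h can be 3, hence h = 3.
The 4 still-open variables draw from only 4 values {2, 4, 5, 6}, so each is used; only e can be 4, hence e = 4.

4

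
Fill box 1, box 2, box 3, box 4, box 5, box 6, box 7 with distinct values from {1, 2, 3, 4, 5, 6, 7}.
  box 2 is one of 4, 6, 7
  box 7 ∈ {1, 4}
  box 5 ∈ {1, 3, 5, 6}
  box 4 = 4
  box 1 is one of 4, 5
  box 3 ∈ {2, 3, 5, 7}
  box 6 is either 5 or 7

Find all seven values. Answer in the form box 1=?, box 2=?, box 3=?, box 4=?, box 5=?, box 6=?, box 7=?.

box 1=5, box 2=6, box 3=2, box 4=4, box 5=3, box 6=7, box 7=1

box 4 has just one choice, so box 4 = 4. Eliminate 4 elsewhere: box 1, box 2, box 7.
box 7's domain is down to {1}, so box 7 = 1. Remove 1 from box 5.
box 1 must be 5 (only option left). Eliminate 5 elsewhere: box 3, box 5, box 6.
box 6 has just one choice, so box 6 = 7. Eliminate 7 elsewhere: box 2, box 3.
box 2's domain is down to {6}, so box 2 = 6. Eliminate 6 elsewhere: box 5.
box 5 must be 3 (only option left). Strike 3 from box 3.
box 3's domain is down to {2}, so box 3 = 2.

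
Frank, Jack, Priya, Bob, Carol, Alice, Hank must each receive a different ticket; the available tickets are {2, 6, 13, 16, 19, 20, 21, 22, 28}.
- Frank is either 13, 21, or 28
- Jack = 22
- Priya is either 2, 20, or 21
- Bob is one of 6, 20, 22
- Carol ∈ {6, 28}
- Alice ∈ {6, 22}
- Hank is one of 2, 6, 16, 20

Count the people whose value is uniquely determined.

4

Jack's domain is down to {22}, so Jack = 22. Remove 22 from Bob, Alice.
That leaves Alice = 6. So Bob, Carol, Hank can't be 6.
Bob has just one choice, so Bob = 20. Remove 20 from Priya, Hank.
Carol must be 28 (only option left). Strike 28 from Frank.
Determined: Jack=22, Bob=20, Carol=28, Alice=6. The other people each still have more than one consistent value. That makes 4.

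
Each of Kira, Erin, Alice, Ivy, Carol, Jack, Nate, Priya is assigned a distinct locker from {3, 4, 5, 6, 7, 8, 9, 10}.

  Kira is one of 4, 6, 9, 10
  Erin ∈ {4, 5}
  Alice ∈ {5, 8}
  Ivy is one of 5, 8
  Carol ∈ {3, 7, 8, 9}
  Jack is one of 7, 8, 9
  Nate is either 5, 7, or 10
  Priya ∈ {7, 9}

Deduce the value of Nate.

10

Among the 8 variables, 3 fits only Carol (and all 8 values in {3, 4, 5, 6, 7, 8, 9, 10} must be used), so Carol = 3.
The 7 still-open variables together cover exactly {4, 5, 6, 7, 8, 9, 10} — 7 values for 7 variables — and 6 appears only in Kira's list, so Kira = 6.
The 6 still-open variables together cover exactly {4, 5, 7, 8, 9, 10} — 6 values for 6 variables — and 4 appears only in Erin's list, so Erin = 4.
Among the 5 still-open variables, 10 fits only Nate (and all 5 values in {5, 7, 8, 9, 10} must be used), so Nate = 10.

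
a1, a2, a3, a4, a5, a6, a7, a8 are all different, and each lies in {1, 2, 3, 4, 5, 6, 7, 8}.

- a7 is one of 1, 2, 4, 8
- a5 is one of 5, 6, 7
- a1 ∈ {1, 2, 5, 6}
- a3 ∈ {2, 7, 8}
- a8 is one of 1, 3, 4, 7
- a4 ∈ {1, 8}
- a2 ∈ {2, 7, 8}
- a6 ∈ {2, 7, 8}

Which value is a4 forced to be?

1

Among the 8 variables, 3 fits only a8 (and all 8 values in {1, 2, 3, 4, 5, 6, 7, 8} must be used), so a8 = 3.
Among the 7 still-open variables, 4 fits only a7 (and all 7 values in {1, 2, 4, 5, 6, 7, 8} must be used), so a7 = 4.
a2, a3, a6 between them cover only {2, 7, 8} — a naked triple. Remove those values from a1, a4, a5.
So a4 = 1.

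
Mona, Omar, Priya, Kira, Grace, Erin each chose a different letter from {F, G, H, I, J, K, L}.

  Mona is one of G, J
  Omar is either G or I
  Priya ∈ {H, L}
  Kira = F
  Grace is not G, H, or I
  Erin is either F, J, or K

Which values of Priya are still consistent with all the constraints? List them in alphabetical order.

H, L

Kira must be F (only option left). So Grace, Erin can't be F.
No further eliminations apply; Priya can still be any of H, L.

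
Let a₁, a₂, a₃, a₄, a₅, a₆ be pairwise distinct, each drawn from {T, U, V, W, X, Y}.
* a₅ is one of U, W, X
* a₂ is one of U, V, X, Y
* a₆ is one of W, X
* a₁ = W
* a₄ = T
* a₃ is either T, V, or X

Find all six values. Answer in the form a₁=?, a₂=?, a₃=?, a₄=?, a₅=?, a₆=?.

a₁=W, a₂=Y, a₃=V, a₄=T, a₅=U, a₆=X

a₁'s domain is down to {W}, so a₁ = W. Remove W from a₅, a₆.
a₄'s domain is down to {T}, so a₄ = T. Remove T from a₃.
a₆'s domain is down to {X}, so a₆ = X. Strike X from a₂, a₃, a₅.
a₃ must be V (only option left). Remove V from a₂.
a₅ must be U (only option left). Remove U from a₂.
a₂'s domain is down to {Y}, so a₂ = Y.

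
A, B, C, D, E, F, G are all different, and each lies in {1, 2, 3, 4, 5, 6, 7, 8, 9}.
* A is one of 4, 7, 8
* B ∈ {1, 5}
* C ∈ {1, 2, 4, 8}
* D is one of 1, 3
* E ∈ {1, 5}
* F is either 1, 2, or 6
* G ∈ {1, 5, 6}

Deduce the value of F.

2

B and E between them cover only {1, 5} — a naked pair. Remove those values from C, D, F, G.
That leaves D = 3.
That leaves G = 6. Remove 6 from F.
So F = 2.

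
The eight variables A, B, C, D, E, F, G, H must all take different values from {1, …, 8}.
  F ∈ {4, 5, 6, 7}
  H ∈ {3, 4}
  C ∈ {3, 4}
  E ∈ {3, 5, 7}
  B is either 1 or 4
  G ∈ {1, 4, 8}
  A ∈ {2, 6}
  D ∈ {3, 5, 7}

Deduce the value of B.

The 8 variables together cover exactly {1, 2, 3, 4, 5, 6, 7, 8} — 8 values for 8 variables — and 2 appears only in A's list, so A = 2.
Among the 7 still-open variables, 6 fits only F (and all 7 values in {1, 3, 4, 5, 6, 7, 8} must be used), so F = 6.
Among the 6 still-open variables, 8 fits only G (and all 6 values in {1, 3, 4, 5, 7, 8} must be used), so G = 8.
The 5 still-open variables together cover exactly {1, 3, 4, 5, 7} — 5 values for 5 variables — and 1 appears only in B's list, so B = 1.

1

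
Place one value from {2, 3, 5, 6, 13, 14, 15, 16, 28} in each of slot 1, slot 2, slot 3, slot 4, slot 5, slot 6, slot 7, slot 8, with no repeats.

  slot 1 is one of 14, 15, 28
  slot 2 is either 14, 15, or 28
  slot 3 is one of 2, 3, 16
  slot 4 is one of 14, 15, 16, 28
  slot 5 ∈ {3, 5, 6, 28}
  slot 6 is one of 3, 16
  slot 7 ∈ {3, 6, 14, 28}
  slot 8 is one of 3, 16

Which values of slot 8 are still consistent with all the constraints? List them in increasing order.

The 8 variables draw from only 8 values {2, 3, 5, 6, 14, 15, 16, 28}, so each is used; only slot 3 can be 2, hence slot 3 = 2.
Among the 7 still-open variables, 5 fits only slot 5 (and all 7 values in {3, 5, 6, 14, 15, 16, 28} must be used), so slot 5 = 5.
The 6 still-open variables draw from only 6 values {3, 6, 14, 15, 16, 28}, so each is used; only slot 7 can be 6, hence slot 7 = 6.
The 2 variables slot 6 and slot 8 are confined to {3, 16}, which locks those values in; drop them from slot 4.
No further eliminations apply; slot 8 can still be any of 3, 16.

3, 16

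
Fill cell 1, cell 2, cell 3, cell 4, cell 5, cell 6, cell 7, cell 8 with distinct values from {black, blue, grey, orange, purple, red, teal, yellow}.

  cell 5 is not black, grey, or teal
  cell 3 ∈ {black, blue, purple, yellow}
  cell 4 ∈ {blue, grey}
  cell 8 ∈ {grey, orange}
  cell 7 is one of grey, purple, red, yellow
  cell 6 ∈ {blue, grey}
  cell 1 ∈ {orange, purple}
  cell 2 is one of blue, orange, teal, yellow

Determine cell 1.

The 8 variables together cover exactly {black, blue, grey, orange, purple, red, teal, yellow} — 8 values for 8 variables — and black appears only in cell 3's list, so cell 3 = black.
The 7 still-open variables together cover exactly {blue, grey, orange, purple, red, teal, yellow} — 7 values for 7 variables — and teal appears only in cell 2's list, so cell 2 = teal.
cell 4 and cell 6 between them cover only {blue, grey} — a naked pair. Remove those values from cell 5, cell 7, cell 8.
cell 8's domain is down to {orange}, so cell 8 = orange. Strike orange from cell 1, cell 5.
So cell 1 = purple.

purple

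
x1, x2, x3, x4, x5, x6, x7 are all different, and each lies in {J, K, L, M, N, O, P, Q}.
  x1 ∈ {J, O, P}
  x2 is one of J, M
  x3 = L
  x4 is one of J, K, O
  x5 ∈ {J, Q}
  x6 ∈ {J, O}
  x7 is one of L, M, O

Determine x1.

x3's domain is down to {L}, so x3 = L. Remove L from x7.
Among the 6 still-open variables, K fits only x4 (and all 6 values in {J, K, M, O, P, Q} must be used), so x4 = K.
Among the 5 still-open variables, P fits only x1 (and all 5 values in {J, M, O, P, Q} must be used), so x1 = P.

P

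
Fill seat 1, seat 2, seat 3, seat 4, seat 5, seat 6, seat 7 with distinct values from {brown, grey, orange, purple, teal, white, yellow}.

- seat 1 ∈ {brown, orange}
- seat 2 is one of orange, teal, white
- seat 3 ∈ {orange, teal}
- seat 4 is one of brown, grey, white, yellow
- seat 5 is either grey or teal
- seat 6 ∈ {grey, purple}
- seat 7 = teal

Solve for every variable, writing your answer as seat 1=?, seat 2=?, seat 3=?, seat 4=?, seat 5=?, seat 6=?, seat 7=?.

seat 1=brown, seat 2=white, seat 3=orange, seat 4=yellow, seat 5=grey, seat 6=purple, seat 7=teal

seat 7 must be teal (only option left). Eliminate teal elsewhere: seat 2, seat 3, seat 5.
seat 3's domain is down to {orange}, so seat 3 = orange. Remove orange from seat 1, seat 2.
seat 5's domain is down to {grey}, so seat 5 = grey. Strike grey from seat 4, seat 6.
seat 6 has just one choice, so seat 6 = purple.
seat 1 has just one choice, so seat 1 = brown. Remove brown from seat 4.
seat 2's domain is down to {white}, so seat 2 = white. So seat 4 can't be white.
That leaves seat 4 = yellow.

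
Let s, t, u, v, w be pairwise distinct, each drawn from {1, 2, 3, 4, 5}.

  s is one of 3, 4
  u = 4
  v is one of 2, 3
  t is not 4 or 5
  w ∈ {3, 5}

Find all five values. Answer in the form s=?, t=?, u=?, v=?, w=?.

u's domain is down to {4}, so u = 4. Remove 4 from s.
s's domain is down to {3}, so s = 3. Strike 3 from t, v, w.
v's domain is down to {2}, so v = 2. Remove 2 from t.
w must be 5 (only option left).
That leaves t = 1.

s=3, t=1, u=4, v=2, w=5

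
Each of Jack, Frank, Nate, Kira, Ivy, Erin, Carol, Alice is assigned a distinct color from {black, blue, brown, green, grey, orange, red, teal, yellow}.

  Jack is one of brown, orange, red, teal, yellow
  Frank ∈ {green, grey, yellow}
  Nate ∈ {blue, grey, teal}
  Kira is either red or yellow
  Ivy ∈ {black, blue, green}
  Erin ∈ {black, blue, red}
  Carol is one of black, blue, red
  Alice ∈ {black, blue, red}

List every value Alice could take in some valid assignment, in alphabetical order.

black, blue, red

Erin, Carol, Alice share exactly the 3 values {black, blue, red}; by pigeonhole those values go to them, so strike black, blue, red from Jack, Nate, Kira, Ivy.
Kira's domain is down to {yellow}, so Kira = yellow. Eliminate yellow elsewhere: Jack, Frank.
Ivy's domain is down to {green}, so Ivy = green. Eliminate green elsewhere: Frank.
That leaves Frank = grey. Remove grey from Nate.
Nate's domain is down to {teal}, so Nate = teal. Remove teal from Jack.
No further eliminations apply; Alice can still be any of black, blue, red.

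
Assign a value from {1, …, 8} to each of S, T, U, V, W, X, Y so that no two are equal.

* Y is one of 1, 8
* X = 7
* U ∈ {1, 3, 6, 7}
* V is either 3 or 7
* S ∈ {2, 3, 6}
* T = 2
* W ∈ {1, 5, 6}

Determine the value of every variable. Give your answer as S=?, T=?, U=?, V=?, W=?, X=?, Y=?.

S=6, T=2, U=1, V=3, W=5, X=7, Y=8

T's domain is down to {2}, so T = 2. So S can't be 2.
X has just one choice, so X = 7. Eliminate 7 elsewhere: U, V.
V must be 3 (only option left). Strike 3 from S, U.
S has just one choice, so S = 6. Remove 6 from U, W.
That leaves U = 1. Eliminate 1 elsewhere: W, Y.
W must be 5 (only option left).
Y has just one choice, so Y = 8.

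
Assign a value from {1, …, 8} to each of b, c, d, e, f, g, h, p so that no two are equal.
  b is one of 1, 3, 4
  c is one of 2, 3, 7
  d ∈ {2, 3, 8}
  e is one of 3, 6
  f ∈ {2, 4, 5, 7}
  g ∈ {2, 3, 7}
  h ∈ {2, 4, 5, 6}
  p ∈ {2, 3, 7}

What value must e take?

6

The 8 variables draw from only 8 values {1, 2, 3, 4, 5, 6, 7, 8}, so each is used; only b can be 1, hence b = 1.
The 7 still-open variables draw from only 7 values {2, 3, 4, 5, 6, 7, 8}, so each is used; only d can be 8, hence d = 8.
c, g, p share exactly the 3 values {2, 3, 7}; by pigeonhole those values go to them, so strike 2, 3, 7 from e, f, h.
So e = 6.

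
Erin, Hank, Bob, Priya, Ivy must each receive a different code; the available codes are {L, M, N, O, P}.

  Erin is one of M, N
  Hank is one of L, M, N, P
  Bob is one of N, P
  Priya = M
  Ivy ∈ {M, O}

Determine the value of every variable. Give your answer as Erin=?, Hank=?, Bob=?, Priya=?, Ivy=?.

Erin=N, Hank=L, Bob=P, Priya=M, Ivy=O

Priya's domain is down to {M}, so Priya = M. Eliminate M elsewhere: Erin, Hank, Ivy.
Ivy must be O (only option left).
That leaves Erin = N. Remove N from Hank, Bob.
That leaves Bob = P. So Hank can't be P.
That leaves Hank = L.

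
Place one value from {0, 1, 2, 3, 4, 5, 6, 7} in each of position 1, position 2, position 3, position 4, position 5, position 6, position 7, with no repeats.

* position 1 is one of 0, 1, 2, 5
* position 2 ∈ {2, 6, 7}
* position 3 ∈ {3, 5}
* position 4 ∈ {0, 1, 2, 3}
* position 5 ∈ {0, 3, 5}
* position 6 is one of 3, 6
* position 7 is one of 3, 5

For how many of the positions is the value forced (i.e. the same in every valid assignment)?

The 7 variables draw from only 7 values {0, 1, 2, 3, 5, 6, 7}, so each is used; only position 2 can be 7, hence position 2 = 7.
Among the 6 still-open variables, 6 fits only position 6 (and all 6 values in {0, 1, 2, 3, 5, 6} must be used), so position 6 = 6.
The 2 variables position 3 and position 7 are confined to {3, 5}, which locks those values in; drop them from position 1, position 4, position 5.
position 5's domain is down to {0}, so position 5 = 0. Remove 0 from position 1, position 4.
Determined: position 2=7, position 5=0, position 6=6. The other positions each still have more than one consistent value. That makes 3.

3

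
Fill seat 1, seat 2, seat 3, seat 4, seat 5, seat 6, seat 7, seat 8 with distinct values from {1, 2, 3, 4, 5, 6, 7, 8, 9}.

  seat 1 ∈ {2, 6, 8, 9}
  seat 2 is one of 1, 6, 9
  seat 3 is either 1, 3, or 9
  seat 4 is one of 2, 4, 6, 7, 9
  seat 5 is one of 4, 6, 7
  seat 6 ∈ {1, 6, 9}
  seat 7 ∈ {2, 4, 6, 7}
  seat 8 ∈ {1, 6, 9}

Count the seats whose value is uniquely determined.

Among the 8 variables, 3 fits only seat 3 (and all 8 values in {1, 2, 3, 4, 6, 7, 8, 9} must be used), so seat 3 = 3.
The 7 still-open variables draw from only 7 values {1, 2, 4, 6, 7, 8, 9}, so each is used; only seat 1 can be 8, hence seat 1 = 8.
seat 2, seat 6, seat 8 between them cover only {1, 6, 9} — a naked triple. Remove those values from seat 4, seat 5, seat 7.
Determined: seat 1=8, seat 3=3. The other seats each still have more than one consistent value. That makes 2.

2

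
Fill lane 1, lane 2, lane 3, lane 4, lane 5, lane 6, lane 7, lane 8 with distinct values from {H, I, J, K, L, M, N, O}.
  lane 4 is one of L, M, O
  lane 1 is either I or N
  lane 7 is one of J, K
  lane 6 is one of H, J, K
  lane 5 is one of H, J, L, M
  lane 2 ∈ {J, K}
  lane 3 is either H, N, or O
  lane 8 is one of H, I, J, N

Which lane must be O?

lane 2 and lane 7 share exactly the 2 values {J, K}; by pigeonhole those values go to them, so strike J, K from lane 5, lane 6, lane 8.
lane 6 must be H (only option left). Strike H from lane 3, lane 5, lane 8.
lane 1 and lane 8 share exactly the 2 values {I, N}; by pigeonhole those values go to them, so strike I, N from lane 3.
So O goes to lane 3.

lane 3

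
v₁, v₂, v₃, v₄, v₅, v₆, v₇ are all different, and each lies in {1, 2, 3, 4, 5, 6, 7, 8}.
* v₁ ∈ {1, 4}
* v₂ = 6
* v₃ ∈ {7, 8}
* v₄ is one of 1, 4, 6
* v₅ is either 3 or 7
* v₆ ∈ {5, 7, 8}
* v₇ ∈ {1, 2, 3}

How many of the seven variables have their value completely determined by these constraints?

1

v₂'s domain is down to {6}, so v₂ = 6. So v₄ can't be 6.
The 2 variables v₁ and v₄ are confined to {1, 4}, which locks those values in; drop them from v₇.
Determined: v₂=6. The other variables each still have more than one consistent value. That makes 1.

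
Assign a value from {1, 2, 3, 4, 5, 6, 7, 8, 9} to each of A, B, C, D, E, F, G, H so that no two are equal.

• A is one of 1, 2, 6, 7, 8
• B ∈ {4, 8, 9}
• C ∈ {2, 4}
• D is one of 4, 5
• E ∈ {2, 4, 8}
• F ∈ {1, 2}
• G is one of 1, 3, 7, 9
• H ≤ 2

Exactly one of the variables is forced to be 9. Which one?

F and H share exactly the 2 values {1, 2}; by pigeonhole those values go to them, so strike 1, 2 from A, C, E, G.
C has just one choice, so C = 4. So B, D, E can't be 4.
D's domain is down to {5}, so D = 5.
E must be 8 (only option left). Eliminate 8 elsewhere: A, B.
So 9 goes to B.

B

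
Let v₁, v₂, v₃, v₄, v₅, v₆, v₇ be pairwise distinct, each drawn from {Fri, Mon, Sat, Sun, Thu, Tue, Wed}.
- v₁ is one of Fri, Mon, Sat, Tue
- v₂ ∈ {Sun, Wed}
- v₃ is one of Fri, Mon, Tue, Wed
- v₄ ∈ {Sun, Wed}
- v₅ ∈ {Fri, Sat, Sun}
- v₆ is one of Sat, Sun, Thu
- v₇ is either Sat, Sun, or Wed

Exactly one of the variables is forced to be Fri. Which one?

The 7 variables together cover exactly {Fri, Mon, Sat, Sun, Thu, Tue, Wed} — 7 values for 7 variables — and Thu appears only in v₆'s list, so v₆ = Thu.
The 2 variables v₂ and v₄ are confined to {Sun, Wed}, which locks those values in; drop them from v₃, v₅, v₇.
That leaves v₇ = Sat. Remove Sat from v₁, v₅.
So Fri goes to v₅.

v₅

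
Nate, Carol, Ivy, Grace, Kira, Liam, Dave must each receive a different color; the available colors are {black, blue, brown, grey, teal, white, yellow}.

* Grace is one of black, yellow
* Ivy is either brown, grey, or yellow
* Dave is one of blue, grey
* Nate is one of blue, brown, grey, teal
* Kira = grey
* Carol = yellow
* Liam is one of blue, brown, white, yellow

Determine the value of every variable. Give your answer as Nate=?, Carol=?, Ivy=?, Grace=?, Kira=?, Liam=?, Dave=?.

Carol must be yellow (only option left). Eliminate yellow elsewhere: Ivy, Grace, Liam.
That leaves Grace = black.
That leaves Kira = grey. Strike grey from Nate, Ivy, Dave.
Dave must be blue (only option left). Remove blue from Nate, Liam.
Ivy must be brown (only option left). Remove brown from Nate, Liam.
Liam must be white (only option left).
Nate has just one choice, so Nate = teal.

Nate=teal, Carol=yellow, Ivy=brown, Grace=black, Kira=grey, Liam=white, Dave=blue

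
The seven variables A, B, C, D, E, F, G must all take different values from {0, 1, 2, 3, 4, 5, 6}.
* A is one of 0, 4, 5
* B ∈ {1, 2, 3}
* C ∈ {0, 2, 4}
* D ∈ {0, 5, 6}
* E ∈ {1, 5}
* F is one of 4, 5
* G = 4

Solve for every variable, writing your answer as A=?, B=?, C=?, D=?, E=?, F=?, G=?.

A=0, B=3, C=2, D=6, E=1, F=5, G=4

G has just one choice, so G = 4. Eliminate 4 elsewhere: A, C, F.
F's domain is down to {5}, so F = 5. So A, D, E can't be 5.
A's domain is down to {0}, so A = 0. Strike 0 from C, D.
C has just one choice, so C = 2. Remove 2 from B.
D must be 6 (only option left).
That leaves E = 1. Remove 1 from B.
B has just one choice, so B = 3.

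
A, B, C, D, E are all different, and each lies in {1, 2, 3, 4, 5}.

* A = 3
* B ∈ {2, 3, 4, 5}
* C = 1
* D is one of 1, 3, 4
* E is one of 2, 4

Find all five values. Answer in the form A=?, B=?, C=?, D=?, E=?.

A must be 3 (only option left). Strike 3 from B, D.
That leaves C = 1. Eliminate 1 elsewhere: D.
D must be 4 (only option left). Strike 4 from B, E.
E's domain is down to {2}, so E = 2. So B can't be 2.
That leaves B = 5.

A=3, B=5, C=1, D=4, E=2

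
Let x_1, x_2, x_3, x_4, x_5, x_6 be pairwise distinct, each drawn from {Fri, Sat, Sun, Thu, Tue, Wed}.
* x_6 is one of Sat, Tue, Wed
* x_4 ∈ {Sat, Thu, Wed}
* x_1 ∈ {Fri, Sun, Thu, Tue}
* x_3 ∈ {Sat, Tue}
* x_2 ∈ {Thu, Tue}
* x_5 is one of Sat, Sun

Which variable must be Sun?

x_5

The 6 variables draw from only 6 values {Fri, Sat, Sun, Thu, Tue, Wed}, so each is used; only x_1 can be Fri, hence x_1 = Fri.
The 5 still-open variables together cover exactly {Sat, Sun, Thu, Tue, Wed} — 5 values for 5 variables — and Sun appears only in x_5's list, so x_5 = Sun.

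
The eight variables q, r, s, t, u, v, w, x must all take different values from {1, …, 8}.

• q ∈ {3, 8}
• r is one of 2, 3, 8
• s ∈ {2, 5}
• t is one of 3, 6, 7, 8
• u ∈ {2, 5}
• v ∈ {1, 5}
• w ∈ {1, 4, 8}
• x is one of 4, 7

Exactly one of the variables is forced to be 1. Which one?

v

The 8 variables draw from only 8 values {1, 2, 3, 4, 5, 6, 7, 8}, so each is used; only t can be 6, hence t = 6.
The 7 still-open variables draw from only 7 values {1, 2, 3, 4, 5, 7, 8}, so each is used; only x can be 7, hence x = 7.
Among the 6 still-open variables, 4 fits only w (and all 6 values in {1, 2, 3, 4, 5, 8} must be used), so w = 4.
The 5 still-open variables draw from only 5 values {1, 2, 3, 5, 8}, so each is used; only v can be 1, hence v = 1.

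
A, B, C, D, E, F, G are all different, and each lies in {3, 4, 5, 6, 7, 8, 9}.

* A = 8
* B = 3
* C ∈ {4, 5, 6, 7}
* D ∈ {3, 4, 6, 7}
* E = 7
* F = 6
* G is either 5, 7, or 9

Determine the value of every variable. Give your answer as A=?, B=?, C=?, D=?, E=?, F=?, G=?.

A's domain is down to {8}, so A = 8.
That leaves B = 3. So D can't be 3.
E's domain is down to {7}, so E = 7. So C, D, G can't be 7.
F has just one choice, so F = 6. So C, D can't be 6.
D must be 4 (only option left). Strike 4 from C.
That leaves C = 5. Strike 5 from G.
That leaves G = 9.

A=8, B=3, C=5, D=4, E=7, F=6, G=9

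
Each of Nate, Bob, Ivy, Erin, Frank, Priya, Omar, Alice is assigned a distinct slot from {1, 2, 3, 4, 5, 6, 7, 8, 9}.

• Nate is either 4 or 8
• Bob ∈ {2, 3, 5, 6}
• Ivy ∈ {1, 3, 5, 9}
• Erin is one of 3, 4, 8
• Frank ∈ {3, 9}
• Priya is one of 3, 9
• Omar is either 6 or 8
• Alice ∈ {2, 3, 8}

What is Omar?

Among the 8 variables, 1 fits only Ivy (and all 8 values in {1, 2, 3, 4, 5, 6, 8, 9} must be used), so Ivy = 1.
The 7 still-open variables draw from only 7 values {2, 3, 4, 5, 6, 8, 9}, so each is used; only Bob can be 5, hence Bob = 5.
The 6 still-open variables together cover exactly {2, 3, 4, 6, 8, 9} — 6 values for 6 variables — and 2 appears only in Alice's list, so Alice = 2.
The 5 still-open variables draw from only 5 values {3, 4, 6, 8, 9}, so each is used; only Omar can be 6, hence Omar = 6.

6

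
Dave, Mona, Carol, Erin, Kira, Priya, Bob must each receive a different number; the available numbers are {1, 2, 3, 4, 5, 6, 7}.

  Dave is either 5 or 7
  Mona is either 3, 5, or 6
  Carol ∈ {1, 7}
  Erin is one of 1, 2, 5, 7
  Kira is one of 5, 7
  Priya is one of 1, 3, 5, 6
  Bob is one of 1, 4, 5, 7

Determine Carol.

The 7 variables together cover exactly {1, 2, 3, 4, 5, 6, 7} — 7 values for 7 variables — and 2 appears only in Erin's list, so Erin = 2.
The 6 still-open variables draw from only 6 values {1, 3, 4, 5, 6, 7}, so each is used; only Bob can be 4, hence Bob = 4.
Dave and Kira between them cover only {5, 7} — a naked pair. Remove those values from Mona, Carol, Priya.
So Carol = 1.

1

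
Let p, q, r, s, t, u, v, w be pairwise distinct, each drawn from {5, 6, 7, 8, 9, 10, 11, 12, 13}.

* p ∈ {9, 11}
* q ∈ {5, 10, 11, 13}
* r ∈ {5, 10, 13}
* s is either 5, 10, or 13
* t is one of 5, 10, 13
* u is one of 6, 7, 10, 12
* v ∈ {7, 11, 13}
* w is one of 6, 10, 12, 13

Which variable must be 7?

v

The 8 variables draw from only 8 values {5, 6, 7, 9, 10, 11, 12, 13}, so each is used; only p can be 9, hence p = 9.
r, s, t between them cover only {5, 10, 13} — a naked triple. Remove those values from q, u, v, w.
q's domain is down to {11}, so q = 11. So v can't be 11.
So 7 goes to v.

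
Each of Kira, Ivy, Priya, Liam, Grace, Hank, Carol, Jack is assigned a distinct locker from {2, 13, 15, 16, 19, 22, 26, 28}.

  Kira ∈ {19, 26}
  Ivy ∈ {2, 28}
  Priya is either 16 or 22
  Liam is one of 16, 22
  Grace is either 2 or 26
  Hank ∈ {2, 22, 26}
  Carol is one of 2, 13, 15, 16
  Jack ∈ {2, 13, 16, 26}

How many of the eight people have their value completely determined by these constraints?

Among the 8 variables, 15 fits only Carol (and all 8 values in {2, 13, 15, 16, 19, 22, 26, 28} must be used), so Carol = 15.
The 7 still-open variables draw from only 7 values {2, 13, 16, 19, 22, 26, 28}, so each is used; only Jack can be 13, hence Jack = 13.
Among the 6 still-open variables, 19 fits only Kira (and all 6 values in {2, 16, 19, 22, 26, 28} must be used), so Kira = 19.
Among the 5 still-open variables, 28 fits only Ivy (and all 5 values in {2, 16, 22, 26, 28} must be used), so Ivy = 28.
The 2 variables Priya and Liam are confined to {16, 22}, which locks those values in; drop them from Hank.
Determined: Kira=19, Ivy=28, Carol=15, Jack=13. The other people each still have more than one consistent value. That makes 4.

4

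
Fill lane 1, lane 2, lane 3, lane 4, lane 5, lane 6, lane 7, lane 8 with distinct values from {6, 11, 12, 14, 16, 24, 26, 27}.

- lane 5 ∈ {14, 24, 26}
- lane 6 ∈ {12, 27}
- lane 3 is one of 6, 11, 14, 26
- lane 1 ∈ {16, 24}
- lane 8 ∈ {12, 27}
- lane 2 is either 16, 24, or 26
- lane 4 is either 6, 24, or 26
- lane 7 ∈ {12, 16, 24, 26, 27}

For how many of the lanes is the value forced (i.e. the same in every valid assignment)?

The 8 variables together cover exactly {6, 11, 12, 14, 16, 24, 26, 27} — 8 values for 8 variables — and 11 appears only in lane 3's list, so lane 3 = 11.
The 7 still-open variables draw from only 7 values {6, 12, 14, 16, 24, 26, 27}, so each is used; only lane 4 can be 6, hence lane 4 = 6.
The 6 still-open variables together cover exactly {12, 14, 16, 24, 26, 27} — 6 values for 6 variables — and 14 appears only in lane 5's list, so lane 5 = 14.
The 2 variables lane 6 and lane 8 are confined to {12, 27}, which locks those values in; drop them from lane 7.
Determined: lane 3=11, lane 4=6, lane 5=14. The other lanes each still have more than one consistent value. That makes 3.

3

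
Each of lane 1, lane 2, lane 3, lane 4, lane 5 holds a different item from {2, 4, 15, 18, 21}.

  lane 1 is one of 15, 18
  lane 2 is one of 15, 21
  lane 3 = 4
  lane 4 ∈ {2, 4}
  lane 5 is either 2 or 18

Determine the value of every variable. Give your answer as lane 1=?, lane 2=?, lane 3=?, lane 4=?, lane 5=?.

lane 1=15, lane 2=21, lane 3=4, lane 4=2, lane 5=18

lane 3's domain is down to {4}, so lane 3 = 4. Eliminate 4 elsewhere: lane 4.
lane 4 has just one choice, so lane 4 = 2. So lane 5 can't be 2.
lane 5's domain is down to {18}, so lane 5 = 18. Eliminate 18 elsewhere: lane 1.
lane 1 has just one choice, so lane 1 = 15. Remove 15 from lane 2.
lane 2 has just one choice, so lane 2 = 21.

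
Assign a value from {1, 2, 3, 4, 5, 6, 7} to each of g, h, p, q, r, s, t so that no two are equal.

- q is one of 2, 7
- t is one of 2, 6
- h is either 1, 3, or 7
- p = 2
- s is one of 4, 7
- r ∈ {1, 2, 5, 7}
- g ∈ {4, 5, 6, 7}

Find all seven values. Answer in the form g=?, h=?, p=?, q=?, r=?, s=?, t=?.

p has just one choice, so p = 2. Strike 2 from q, r, t.
q's domain is down to {7}, so q = 7. Remove 7 from g, h, r, s.
s has just one choice, so s = 4. Remove 4 from g.
t's domain is down to {6}, so t = 6. Remove 6 from g.
g has just one choice, so g = 5. Strike 5 from r.
r must be 1 (only option left). Eliminate 1 elsewhere: h.
h must be 3 (only option left).

g=5, h=3, p=2, q=7, r=1, s=4, t=6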